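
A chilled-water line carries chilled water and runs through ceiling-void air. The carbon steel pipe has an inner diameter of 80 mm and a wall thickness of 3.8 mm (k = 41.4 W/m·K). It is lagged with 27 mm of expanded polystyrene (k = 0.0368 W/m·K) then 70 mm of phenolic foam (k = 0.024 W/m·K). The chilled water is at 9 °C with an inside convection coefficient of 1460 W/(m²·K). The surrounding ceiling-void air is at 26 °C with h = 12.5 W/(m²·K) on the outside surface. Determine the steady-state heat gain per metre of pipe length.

q′ ≈ 2.53 W/m

Per-layer cylindrical resistances, series-summed:
R_inner film = 1/(h_i·2πr₁L) = 1/(1460×2π×0.04×1) = 0.002725 K/W
R_carbon steel pipe wall = ln(43.8/40)/(2π×41.4×1) = 3.489×10^-4 K/W
R_expanded polystyrene = ln(70.8/43.8)/(2π×0.0368×1) = 2.077 K/W
R_phenolic foam = ln(140.8/70.8)/(2π×0.024×1) = 4.559 K/W
R_outer film = 1/(h_o·2πr_oL) = 1/(12.5×2π×0.1408×1) = 0.09043 K/W
R_total = 6.729 K/W
Q = ΔT/R_total = 17/6.729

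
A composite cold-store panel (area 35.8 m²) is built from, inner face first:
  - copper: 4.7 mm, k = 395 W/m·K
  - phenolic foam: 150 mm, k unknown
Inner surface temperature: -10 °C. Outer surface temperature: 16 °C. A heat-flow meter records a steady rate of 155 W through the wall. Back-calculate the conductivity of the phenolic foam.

Using the resistance-network approach (series):
R_copper = L/(kA) = 0.0047/(395×35.8) = 3.324×10^-7 K/W
Sum of known resistances R_other = 3.324×10^-7 K/W
Total R = ΔT/Q = 26/155 = 0.1677 K/W
R_phenolic foam = R_total − R_other = 0.1677 K/W
k = L/(R·A) = 0.15/(0.1677×35.8)

k ≈ 0.025 W/(m·K)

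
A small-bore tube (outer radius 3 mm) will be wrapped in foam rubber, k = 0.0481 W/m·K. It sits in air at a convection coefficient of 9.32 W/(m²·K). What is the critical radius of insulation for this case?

For a cylinder r_cr = k/h = 0.0481/9.32
r_cr = 5.16 mm; since the bare radius (3 mm) is below r_cr, adding a thin layer of insulation will *increase* heat loss.

r_cr ≈ 5.16 mm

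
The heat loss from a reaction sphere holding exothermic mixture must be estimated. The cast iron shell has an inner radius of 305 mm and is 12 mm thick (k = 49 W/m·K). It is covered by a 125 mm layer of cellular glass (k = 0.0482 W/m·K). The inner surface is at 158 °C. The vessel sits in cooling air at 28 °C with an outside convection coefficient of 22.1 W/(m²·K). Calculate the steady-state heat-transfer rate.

Radial (spherical) resistances in series:
R_cast iron shell = (1/0.305 − 1/0.317)/(4π×49) = 2.016×10^-4 K/W
R_cellular glass = (1/0.317 − 1/0.442)/(4π×0.0482) = 1.473 K/W
R_outer film = 1/(h·4πr_o²) = 1/(22.1×4π×0.442²) = 0.01843 K/W
R_total = 1.492 K/W
Q = ΔT/R_total = 130/1.492

Q ≈ 87.2 W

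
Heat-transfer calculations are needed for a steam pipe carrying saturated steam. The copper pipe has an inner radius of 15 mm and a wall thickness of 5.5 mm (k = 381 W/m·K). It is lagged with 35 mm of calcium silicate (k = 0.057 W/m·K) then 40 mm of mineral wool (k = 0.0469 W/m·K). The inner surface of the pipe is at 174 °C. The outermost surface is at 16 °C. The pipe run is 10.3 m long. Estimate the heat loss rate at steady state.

Q ≈ 352 W

Per-layer cylindrical resistances, series-summed:
R_copper pipe wall = ln(20.5/15)/(2π×381×10.3) = 1.267×10^-5 K/W
R_calcium silicate = ln(55.5/20.5)/(2π×0.057×10.3) = 0.27 K/W
R_mineral wool = ln(95.5/55.5)/(2π×0.0469×10.3) = 0.1788 K/W
R_total = 0.4488 K/W
Q = ΔT/R_total = 158/0.4488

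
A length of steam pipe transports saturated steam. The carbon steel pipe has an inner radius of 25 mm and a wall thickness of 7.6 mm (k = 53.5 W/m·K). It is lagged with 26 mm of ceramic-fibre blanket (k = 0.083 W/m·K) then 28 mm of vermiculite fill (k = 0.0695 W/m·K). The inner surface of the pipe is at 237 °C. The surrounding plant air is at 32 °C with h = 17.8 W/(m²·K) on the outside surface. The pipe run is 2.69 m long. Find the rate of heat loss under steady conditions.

Q ≈ 260 W

For a radial system each layer contributes R = ln(r_out/r_in)/(2πkL); films add R = 1/(hA).
R_carbon steel pipe wall = ln(32.6/25)/(2π×53.5×2.69) = 2.935×10^-4 K/W
R_ceramic-fibre blanket = ln(58.6/32.6)/(2π×0.083×2.69) = 0.418 K/W
R_vermiculite fill = ln(86.6/58.6)/(2π×0.0695×2.69) = 0.3325 K/W
R_outer film = 1/(h_o·2πr_oL) = 1/(17.8×2π×0.0866×2.69) = 0.03838 K/W
R_total = 0.7892 K/W
Q = ΔT/R_total = 205/0.7892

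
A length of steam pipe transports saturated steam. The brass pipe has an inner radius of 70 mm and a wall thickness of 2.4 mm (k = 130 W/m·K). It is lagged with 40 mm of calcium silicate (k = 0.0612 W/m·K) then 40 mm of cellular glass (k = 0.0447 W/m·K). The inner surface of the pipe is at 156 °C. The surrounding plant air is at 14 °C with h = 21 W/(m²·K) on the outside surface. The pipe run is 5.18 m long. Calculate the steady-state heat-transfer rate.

Q ≈ 323 W

Per-layer cylindrical resistances, series-summed:
R_brass pipe wall = ln(72.4/70)/(2π×130×5.18) = 7.967×10^-6 K/W
R_calcium silicate = ln(112.4/72.4)/(2π×0.0612×5.18) = 0.2208 K/W
R_cellular glass = ln(152.4/112.4)/(2π×0.0447×5.18) = 0.2093 K/W
R_outer film = 1/(h_o·2πr_oL) = 1/(21×2π×0.1524×5.18) = 0.0096 K/W
R_total = 0.4397 K/W
Q = ΔT/R_total = 142/0.4397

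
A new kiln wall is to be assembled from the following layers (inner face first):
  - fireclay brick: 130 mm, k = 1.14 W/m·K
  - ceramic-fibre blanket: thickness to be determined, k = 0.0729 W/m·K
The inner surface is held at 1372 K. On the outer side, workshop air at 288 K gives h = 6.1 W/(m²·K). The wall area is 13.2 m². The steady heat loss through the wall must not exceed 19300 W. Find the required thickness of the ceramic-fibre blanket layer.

Thermal resistances in series:
R_fireclay brick = L/(kA) = 0.13/(1.14×13.2) = 0.008639 K/W
R_outer film = 1/(h_o·A) = 1/(6.1×13.2) = 0.01242 K/W
Sum of the known resistances R_other = 0.02106 K/W
Required total resistance R_tot = ΔT/Q_allow = 1084/19300 = 0.05617 K/W
R_ceramic-fibre blanket = R_tot − R_other = 0.03511 K/W
L = R·k·A = 0.03511×0.0729×13.2

L ≈ 33.8 mm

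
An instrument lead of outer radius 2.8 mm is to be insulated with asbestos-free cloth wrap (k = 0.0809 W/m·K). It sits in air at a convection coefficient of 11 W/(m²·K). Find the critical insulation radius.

r_cr ≈ 7.35 mm

For a cylinder r_cr = k/h = 0.0809/11
r_cr = 7.35 mm; since the bare radius (2.8 mm) is below r_cr, adding a thin layer of insulation will *increase* heat loss.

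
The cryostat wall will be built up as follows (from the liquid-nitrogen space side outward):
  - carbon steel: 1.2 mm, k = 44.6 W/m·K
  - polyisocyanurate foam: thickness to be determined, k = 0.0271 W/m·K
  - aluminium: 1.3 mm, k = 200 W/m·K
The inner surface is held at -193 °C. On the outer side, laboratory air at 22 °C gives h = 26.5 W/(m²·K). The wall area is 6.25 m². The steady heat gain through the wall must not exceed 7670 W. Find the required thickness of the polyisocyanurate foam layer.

L ≈ 3.72 mm

Model the wall as resistances in series:
R_carbon steel = L/(kA) = 0.0012/(44.6×6.25) = 4.305×10^-6 K/W
R_aluminium = L/(kA) = 0.0013/(200×6.25) = 1.04×10^-6 K/W
R_outer film = 1/(h_o·A) = 1/(26.5×6.25) = 0.006038 K/W
Sum of the known resistances R_other = 0.006043 K/W
Required total resistance R_tot = ΔT/Q_allow = 215/7670 = 0.02803 K/W
R_polyisocyanurate foam = R_tot − R_other = 0.02199 K/W
L = R·k·A = 0.02199×0.0271×6.25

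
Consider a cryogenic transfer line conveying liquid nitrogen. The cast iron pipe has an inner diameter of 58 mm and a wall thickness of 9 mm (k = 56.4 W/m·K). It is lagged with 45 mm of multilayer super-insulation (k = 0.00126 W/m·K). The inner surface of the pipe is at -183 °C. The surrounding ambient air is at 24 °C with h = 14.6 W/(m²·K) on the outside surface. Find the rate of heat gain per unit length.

q′ ≈ 2.09 W/m

Radial resistances (cylindrical: R_cond = ln(r_o/r_i)/(2πkL), R_conv = 1/(h·2πrL)):
R_cast iron pipe wall = ln(38/29)/(2π×56.4×1) = 7.627×10^-4 K/W
R_multilayer super-insulation = ln(83/38)/(2π×0.00126×1) = 98.68 K/W
R_outer film = 1/(h_o·2πr_oL) = 1/(14.6×2π×0.083×1) = 0.1313 K/W
R_total = 98.82 K/W
Q = ΔT/R_total = 207/98.82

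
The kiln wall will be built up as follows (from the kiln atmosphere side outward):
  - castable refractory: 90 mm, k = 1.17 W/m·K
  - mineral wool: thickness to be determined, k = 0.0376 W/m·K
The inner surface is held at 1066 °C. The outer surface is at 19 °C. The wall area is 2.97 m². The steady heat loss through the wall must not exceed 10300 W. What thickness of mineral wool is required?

L ≈ 8.46 mm

Treating each layer as a thermal resistance in series:
R_castable refractory = L/(kA) = 0.09/(1.17×2.97) = 0.0259 K/W
Sum of the known resistances R_other = 0.0259 K/W
Required total resistance R_tot = ΔT/Q_allow = 1047/10300 = 0.1017 K/W
R_mineral wool = R_tot − R_other = 0.07575 K/W
L = R·k·A = 0.07575×0.0376×2.97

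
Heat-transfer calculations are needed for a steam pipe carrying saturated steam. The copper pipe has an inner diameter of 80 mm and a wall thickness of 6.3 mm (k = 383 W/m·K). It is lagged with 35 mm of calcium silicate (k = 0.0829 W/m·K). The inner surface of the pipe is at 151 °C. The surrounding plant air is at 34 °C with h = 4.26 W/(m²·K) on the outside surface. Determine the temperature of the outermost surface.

T ≈ 68.9 °C

For a radial system each layer contributes R = ln(r_out/r_in)/(2πkL); films add R = 1/(hA).
R_copper pipe wall = ln(46.3/40)/(2π×383×1) = 6.078×10^-5 K/W
R_calcium silicate = ln(81.3/46.3)/(2π×0.0829×1) = 1.081 K/W
R_outer film = 1/(h_o·2πr_oL) = 1/(4.26×2π×0.0813×1) = 0.4595 K/W
R_total = 1.54 K/W
Q = ΔT/R_total = 117/1.54
Q = 76 W/m
T_interface = T_inner − Q·ΣR(inner→interface) = 151 − 76×1.081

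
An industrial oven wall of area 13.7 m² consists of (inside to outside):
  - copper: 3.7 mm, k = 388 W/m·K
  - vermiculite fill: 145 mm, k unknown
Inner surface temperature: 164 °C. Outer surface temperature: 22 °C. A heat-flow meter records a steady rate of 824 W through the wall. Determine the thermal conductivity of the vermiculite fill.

k ≈ 0.0614 W/(m·K)

Thermal resistances in series:
R_copper = L/(kA) = 0.0037/(388×13.7) = 6.961×10^-7 K/W
Sum of known resistances R_other = 6.961×10^-7 K/W
Total R = ΔT/Q = 142/824 = 0.1723 K/W
R_vermiculite fill = R_total − R_other = 0.1723 K/W
k = L/(R·A) = 0.145/(0.1723×13.7)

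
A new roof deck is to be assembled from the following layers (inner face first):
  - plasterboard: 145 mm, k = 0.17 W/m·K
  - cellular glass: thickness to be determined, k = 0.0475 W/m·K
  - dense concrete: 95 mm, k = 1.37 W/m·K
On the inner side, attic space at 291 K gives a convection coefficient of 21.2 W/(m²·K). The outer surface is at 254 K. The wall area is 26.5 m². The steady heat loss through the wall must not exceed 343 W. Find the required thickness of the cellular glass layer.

L ≈ 89.7 mm

Series thermal resistances:
R_inner film = 1/(h_i·A) = 1/(21.2×26.5) = 0.00178 K/W
R_plasterboard = L/(kA) = 0.145/(0.17×26.5) = 0.03219 K/W
R_dense concrete = L/(kA) = 0.095/(1.37×26.5) = 0.002617 K/W
Sum of the known resistances R_other = 0.03658 K/W
Required total resistance R_tot = ΔT/Q_allow = 37/343 = 0.1079 K/W
R_cellular glass = R_tot − R_other = 0.07129 K/W
L = R·k·A = 0.07129×0.0475×26.5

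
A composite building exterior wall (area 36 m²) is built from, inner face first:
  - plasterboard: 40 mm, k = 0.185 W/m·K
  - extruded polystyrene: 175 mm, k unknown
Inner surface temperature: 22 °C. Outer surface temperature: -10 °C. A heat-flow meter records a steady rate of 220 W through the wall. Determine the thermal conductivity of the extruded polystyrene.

k ≈ 0.0349 W/(m·K)

Series thermal resistances:
R_plasterboard = L/(kA) = 0.04/(0.185×36) = 0.006006 K/W
Sum of known resistances R_other = 0.006006 K/W
Total R = ΔT/Q = 32/220 = 0.1455 K/W
R_extruded polystyrene = R_total − R_other = 0.1394 K/W
k = L/(R·A) = 0.175/(0.1394×36)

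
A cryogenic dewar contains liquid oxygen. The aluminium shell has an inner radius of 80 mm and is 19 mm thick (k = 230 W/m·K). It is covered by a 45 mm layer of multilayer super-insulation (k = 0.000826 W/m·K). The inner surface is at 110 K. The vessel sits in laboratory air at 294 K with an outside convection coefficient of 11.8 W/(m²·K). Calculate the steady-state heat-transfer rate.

For a spherical shell R = (1/r₁ − 1/r₂)/(4πk); film R = 1/(h·4πr²). In series:
R_aluminium shell = (1/0.08 − 1/0.099)/(4π×230) = 8.3×10^-4 K/W
R_multilayer super-insulation = (1/0.099 − 1/0.144)/(4π×0.000826) = 304.1 K/W
R_outer film = 1/(h·4πr_o²) = 1/(11.8×4π×0.144²) = 0.3252 K/W
R_total = 304.4 K/W
Q = ΔT/R_total = 184/304.4

Q ≈ 0.604 W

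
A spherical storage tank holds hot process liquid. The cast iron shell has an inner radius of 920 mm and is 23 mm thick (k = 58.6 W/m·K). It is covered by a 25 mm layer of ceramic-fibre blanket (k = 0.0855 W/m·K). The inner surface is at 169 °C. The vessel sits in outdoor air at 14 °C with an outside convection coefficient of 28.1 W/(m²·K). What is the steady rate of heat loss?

Each spherical layer contributes R = (1/r_i − 1/r_o)/(4πk):
R_cast iron shell = (1/0.92 − 1/0.943)/(4π×58.6) = 3.6×10^-5 K/W
R_ceramic-fibre blanket = (1/0.943 − 1/0.968)/(4π×0.0855) = 0.02549 K/W
R_outer film = 1/(h·4πr_o²) = 1/(28.1×4π×0.968²) = 0.003022 K/W
R_total = 0.02855 K/W
Q = ΔT/R_total = 155/0.02855

Q ≈ 5430 W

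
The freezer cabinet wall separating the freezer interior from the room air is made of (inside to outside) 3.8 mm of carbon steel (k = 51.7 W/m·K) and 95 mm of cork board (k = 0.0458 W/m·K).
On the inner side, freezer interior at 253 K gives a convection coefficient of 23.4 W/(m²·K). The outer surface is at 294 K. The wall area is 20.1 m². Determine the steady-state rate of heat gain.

Series thermal resistances:
R_inner film = 1/(h_i·A) = 1/(23.4×20.1) = 0.002126 K/W
R_carbon steel = L/(kA) = 0.0038/(51.7×20.1) = 3.657×10^-6 K/W
R_cork board = L/(kA) = 0.095/(0.0458×20.1) = 0.1032 K/W
R_total = 0.1053 K/W
Q = ΔT / R_total = 41 / 0.1053

Q ≈ 389 W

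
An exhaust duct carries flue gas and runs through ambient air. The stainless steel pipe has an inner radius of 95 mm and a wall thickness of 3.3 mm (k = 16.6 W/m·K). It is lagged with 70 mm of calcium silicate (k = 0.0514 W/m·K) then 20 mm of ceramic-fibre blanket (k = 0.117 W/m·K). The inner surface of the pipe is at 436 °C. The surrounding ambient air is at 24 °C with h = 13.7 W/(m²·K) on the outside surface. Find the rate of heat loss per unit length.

Radial resistances (cylindrical: R_cond = ln(r_o/r_i)/(2πkL), R_conv = 1/(h·2πrL)):
R_stainless steel pipe wall = ln(98.3/95)/(2π×16.6×1) = 3.274×10^-4 K/W
R_calcium silicate = ln(168.3/98.3)/(2π×0.0514×1) = 1.665 K/W
R_ceramic-fibre blanket = ln(188.3/168.3)/(2π×0.117×1) = 0.1527 K/W
R_outer film = 1/(h_o·2πr_oL) = 1/(13.7×2π×0.1883×1) = 0.06169 K/W
R_total = 1.88 K/W
Q = ΔT/R_total = 412/1.88

q′ ≈ 219 W/m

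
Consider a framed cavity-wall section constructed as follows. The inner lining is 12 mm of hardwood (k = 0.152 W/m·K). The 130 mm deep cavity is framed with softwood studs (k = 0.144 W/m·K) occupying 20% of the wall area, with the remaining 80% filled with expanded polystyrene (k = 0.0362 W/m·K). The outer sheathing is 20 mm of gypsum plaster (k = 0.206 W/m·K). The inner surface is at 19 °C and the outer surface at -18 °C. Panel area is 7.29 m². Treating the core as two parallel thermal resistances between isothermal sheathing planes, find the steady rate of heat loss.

Sheathing layers in series; stud and cavity paths in parallel between them.
R_inner = 0.012/(0.152×7.29) = 0.01083 K/W
R_stud  = 0.13/(0.144×0.2×7.29) = 0.6192 K/W
R_cav   = 0.13/(0.0362×0.8×7.29) = 0.6158 K/W
1/R_core = 1/R_stud + 1/R_cav → R_core = 0.3087 K/W
R_outer = 0.02/(0.206×7.29) = 0.01332 K/W
R_total = 0.3329 K/W
Q = ΔT/R_total = 37/0.3329

Q ≈ 111 W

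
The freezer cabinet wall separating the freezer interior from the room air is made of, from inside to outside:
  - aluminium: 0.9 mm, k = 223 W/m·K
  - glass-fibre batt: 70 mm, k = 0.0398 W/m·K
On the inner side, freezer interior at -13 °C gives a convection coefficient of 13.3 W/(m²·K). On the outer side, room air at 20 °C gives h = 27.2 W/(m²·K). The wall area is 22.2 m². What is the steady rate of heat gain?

Using the resistance-network approach (series):
R_inner film = 1/(h_i·A) = 1/(13.3×22.2) = 0.003387 K/W
R_aluminium = L/(kA) = 0.0009/(223×22.2) = 1.818×10^-7 K/W
R_glass-fibre batt = L/(kA) = 0.07/(0.0398×22.2) = 0.07922 K/W
R_outer film = 1/(h_o·A) = 1/(27.2×22.2) = 0.001656 K/W
R_total = 0.08427 K/W
Q = ΔT / R_total = 33 / 0.08427

Q ≈ 392 W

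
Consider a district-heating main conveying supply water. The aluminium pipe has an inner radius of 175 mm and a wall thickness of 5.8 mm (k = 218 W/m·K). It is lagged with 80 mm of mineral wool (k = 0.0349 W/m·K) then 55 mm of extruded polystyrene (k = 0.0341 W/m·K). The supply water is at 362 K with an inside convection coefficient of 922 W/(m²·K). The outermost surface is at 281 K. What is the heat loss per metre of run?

q′ ≈ 31.6 W/m

Radial resistances (cylindrical: R_cond = ln(r_o/r_i)/(2πkL), R_conv = 1/(h·2πrL)):
R_inner film = 1/(h_i·2πr₁L) = 1/(922×2π×0.175×1) = 9.864×10^-4 K/W
R_aluminium pipe wall = ln(180.8/175)/(2π×218×1) = 2.38×10^-5 K/W
R_mineral wool = ln(260.8/180.8)/(2π×0.0349×1) = 1.671 K/W
R_extruded polystyrene = ln(315.8/260.8)/(2π×0.0341×1) = 0.8931 K/W
R_total = 2.565 K/W
Q = ΔT/R_total = 81/2.565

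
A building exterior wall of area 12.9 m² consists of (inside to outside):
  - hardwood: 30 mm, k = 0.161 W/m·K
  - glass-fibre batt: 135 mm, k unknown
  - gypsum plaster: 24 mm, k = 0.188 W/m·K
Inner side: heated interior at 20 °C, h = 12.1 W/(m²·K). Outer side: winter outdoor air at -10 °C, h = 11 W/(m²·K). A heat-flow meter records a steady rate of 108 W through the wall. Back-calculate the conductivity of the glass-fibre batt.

k ≈ 0.0436 W/(m·K)

Treating each layer as a thermal resistance in series:
R_inner film = 1/(h_i·A) = 1/(12.1×12.9) = 0.006407 K/W
R_hardwood = L/(kA) = 0.03/(0.161×12.9) = 0.01444 K/W
R_gypsum plaster = L/(kA) = 0.024/(0.188×12.9) = 0.009896 K/W
R_outer film = 1/(h_o·A) = 1/(11×12.9) = 0.007047 K/W
Sum of known resistances R_other = 0.03779 K/W
Total R = ΔT/Q = 30/108 = 0.2778 K/W
R_glass-fibre batt = R_total − R_other = 0.24 K/W
k = L/(R·A) = 0.135/(0.24×12.9)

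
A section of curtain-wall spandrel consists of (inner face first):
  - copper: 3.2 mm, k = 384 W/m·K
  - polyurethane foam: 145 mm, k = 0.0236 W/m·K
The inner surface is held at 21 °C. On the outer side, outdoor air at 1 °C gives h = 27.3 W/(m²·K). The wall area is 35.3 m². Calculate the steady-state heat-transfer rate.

Using the resistance-network approach (series):
R_copper = L/(kA) = 0.0032/(384×35.3) = 2.361×10^-7 K/W
R_polyurethane foam = L/(kA) = 0.145/(0.0236×35.3) = 0.1741 K/W
R_outer film = 1/(h_o·A) = 1/(27.3×35.3) = 0.001038 K/W
R_total = 0.1751 K/W
Q = ΔT / R_total = 20 / 0.1751

Q ≈ 114 W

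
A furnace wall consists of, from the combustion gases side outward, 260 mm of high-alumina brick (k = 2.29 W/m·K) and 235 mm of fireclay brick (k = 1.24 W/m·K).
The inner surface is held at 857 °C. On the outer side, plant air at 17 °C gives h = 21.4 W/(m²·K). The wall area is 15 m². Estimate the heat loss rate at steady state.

Q ≈ 36000 W

Series thermal resistances:
R_high-alumina brick = L/(kA) = 0.26/(2.29×15) = 0.007569 K/W
R_fireclay brick = L/(kA) = 0.235/(1.24×15) = 0.01263 K/W
R_outer film = 1/(h_o·A) = 1/(21.4×15) = 0.003115 K/W
R_total = 0.02332 K/W
Q = ΔT / R_total = 840 / 0.02332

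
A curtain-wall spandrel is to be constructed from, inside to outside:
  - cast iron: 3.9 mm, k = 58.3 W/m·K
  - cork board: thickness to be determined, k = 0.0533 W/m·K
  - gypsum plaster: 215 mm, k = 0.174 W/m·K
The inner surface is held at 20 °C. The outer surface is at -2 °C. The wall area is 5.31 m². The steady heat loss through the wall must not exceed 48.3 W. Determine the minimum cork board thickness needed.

L ≈ 63.1 mm

Model the wall as resistances in series:
R_cast iron = L/(kA) = 0.0039/(58.3×5.31) = 1.26×10^-5 K/W
R_gypsum plaster = L/(kA) = 0.215/(0.174×5.31) = 0.2327 K/W
Sum of the known resistances R_other = 0.2327 K/W
Required total resistance R_tot = ΔT/Q_allow = 22/48.3 = 0.4555 K/W
R_cork board = R_tot − R_other = 0.2228 K/W
L = R·k·A = 0.2228×0.0533×5.31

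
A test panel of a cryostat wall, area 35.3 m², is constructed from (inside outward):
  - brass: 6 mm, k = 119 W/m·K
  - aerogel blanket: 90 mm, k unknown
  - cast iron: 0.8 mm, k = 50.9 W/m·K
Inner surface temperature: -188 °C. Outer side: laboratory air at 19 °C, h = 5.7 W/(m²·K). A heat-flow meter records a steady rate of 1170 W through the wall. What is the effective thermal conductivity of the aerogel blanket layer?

k ≈ 0.0148 W/(m·K)

Model the wall as resistances in series:
R_brass = L/(kA) = 0.006/(119×35.3) = 1.428×10^-6 K/W
R_cast iron = L/(kA) = 0.0008/(50.9×35.3) = 4.452×10^-7 K/W
R_outer film = 1/(h_o·A) = 1/(5.7×35.3) = 0.00497 K/W
Sum of known resistances R_other = 0.004972 K/W
Total R = ΔT/Q = 207/1170 = 0.1769 K/W
R_aerogel blanket = R_total − R_other = 0.172 K/W
k = L/(R·A) = 0.09/(0.172×35.3)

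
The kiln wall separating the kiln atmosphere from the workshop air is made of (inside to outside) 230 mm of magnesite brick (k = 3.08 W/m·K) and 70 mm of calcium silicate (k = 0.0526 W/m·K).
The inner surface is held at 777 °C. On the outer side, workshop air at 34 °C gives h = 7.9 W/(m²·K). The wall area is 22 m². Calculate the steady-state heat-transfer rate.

Using the resistance-network approach (series):
R_magnesite brick = L/(kA) = 0.23/(3.08×22) = 0.003394 K/W
R_calcium silicate = L/(kA) = 0.07/(0.0526×22) = 0.06049 K/W
R_outer film = 1/(h_o·A) = 1/(7.9×22) = 0.005754 K/W
R_total = 0.06964 K/W
Q = ΔT / R_total = 743 / 0.06964

Q ≈ 10700 W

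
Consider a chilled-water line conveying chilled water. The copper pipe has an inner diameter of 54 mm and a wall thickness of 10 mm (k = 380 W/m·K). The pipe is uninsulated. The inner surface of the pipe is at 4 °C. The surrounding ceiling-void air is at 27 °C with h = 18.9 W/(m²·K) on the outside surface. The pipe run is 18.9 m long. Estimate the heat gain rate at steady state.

Q ≈ 1910 W

Radial resistances (cylindrical: R_cond = ln(r_o/r_i)/(2πkL), R_conv = 1/(h·2πrL)):
R_copper pipe wall = ln(37/27)/(2π×380×18.9) = 6.982×10^-6 K/W
R_outer film = 1/(h_o·2πr_oL) = 1/(18.9×2π×0.037×18.9) = 0.01204 K/W
R_total = 0.01205 K/W
Q = ΔT/R_total = 23/0.01205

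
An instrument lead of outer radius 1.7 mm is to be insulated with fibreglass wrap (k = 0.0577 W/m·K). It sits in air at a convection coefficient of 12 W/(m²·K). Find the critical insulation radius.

r_cr ≈ 4.81 mm

For a cylinder r_cr = k/h = 0.0577/12
r_cr = 4.81 mm; since the bare radius (1.7 mm) is below r_cr, adding a thin layer of insulation will *increase* heat loss.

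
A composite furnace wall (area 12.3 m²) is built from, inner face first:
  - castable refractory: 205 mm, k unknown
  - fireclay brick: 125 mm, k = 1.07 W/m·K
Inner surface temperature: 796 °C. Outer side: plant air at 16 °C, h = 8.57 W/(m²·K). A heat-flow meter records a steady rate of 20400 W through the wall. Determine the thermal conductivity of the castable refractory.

Using the resistance-network approach (series):
R_fireclay brick = L/(kA) = 0.125/(1.07×12.3) = 0.009498 K/W
R_outer film = 1/(h_o·A) = 1/(8.57×12.3) = 0.009487 K/W
Sum of known resistances R_other = 0.01898 K/W
Total R = ΔT/Q = 780/20400 = 0.03824 K/W
R_castable refractory = R_total − R_other = 0.01925 K/W
k = L/(R·A) = 0.205/(0.01925×12.3)

k ≈ 0.866 W/(m·K)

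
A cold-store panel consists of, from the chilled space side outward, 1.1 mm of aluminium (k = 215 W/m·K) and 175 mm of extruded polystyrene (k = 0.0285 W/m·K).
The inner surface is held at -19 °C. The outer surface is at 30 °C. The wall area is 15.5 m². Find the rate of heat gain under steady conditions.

Using the resistance-network approach (series):
R_aluminium = L/(kA) = 0.0011/(215×15.5) = 3.301×10^-7 K/W
R_extruded polystyrene = L/(kA) = 0.175/(0.0285×15.5) = 0.3962 K/W
R_total = 0.3962 K/W
Q = ΔT / R_total = 49 / 0.3962

Q ≈ 124 W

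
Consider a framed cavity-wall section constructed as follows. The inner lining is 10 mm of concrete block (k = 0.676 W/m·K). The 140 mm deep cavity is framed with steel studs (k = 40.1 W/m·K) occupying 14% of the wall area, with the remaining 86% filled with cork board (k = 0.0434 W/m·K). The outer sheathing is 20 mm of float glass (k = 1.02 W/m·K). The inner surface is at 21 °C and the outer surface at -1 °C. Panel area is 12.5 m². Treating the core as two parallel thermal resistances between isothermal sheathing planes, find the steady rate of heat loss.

Q ≈ 4650 W

Sheathing layers in series; stud and cavity paths in parallel between them.
R_inner = 0.01/(0.676×12.5) = 0.001183 K/W
R_stud  = 0.14/(40.1×0.14×12.5) = 0.001995 K/W
R_cav   = 0.14/(0.0434×0.86×12.5) = 0.3001 K/W
1/R_core = 1/R_stud + 1/R_cav → R_core = 0.001982 K/W
R_outer = 0.02/(1.02×12.5) = 0.001569 K/W
R_total = 0.004734 K/W
Q = ΔT/R_total = 22/0.004734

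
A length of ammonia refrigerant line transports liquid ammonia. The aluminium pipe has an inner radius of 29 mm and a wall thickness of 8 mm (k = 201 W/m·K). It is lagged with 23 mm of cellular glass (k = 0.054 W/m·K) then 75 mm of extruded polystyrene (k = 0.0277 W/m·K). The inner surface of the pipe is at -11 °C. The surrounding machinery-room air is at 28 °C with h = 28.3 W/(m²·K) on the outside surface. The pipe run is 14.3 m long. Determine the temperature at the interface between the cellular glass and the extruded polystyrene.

Radial resistances (cylindrical: R_cond = ln(r_o/r_i)/(2πkL), R_conv = 1/(h·2πrL)):
R_aluminium pipe wall = ln(37/29)/(2π×201×14.3) = 1.349×10^-5 K/W
R_cellular glass = ln(60/37)/(2π×0.054×14.3) = 0.09964 K/W
R_extruded polystyrene = ln(135/60)/(2π×0.0277×14.3) = 0.3258 K/W
R_outer film = 1/(h_o·2πr_oL) = 1/(28.3×2π×0.135×14.3) = 0.002913 K/W
R_total = 0.4284 K/W
Q = ΔT/R_total = 39/0.4284
Q = 91 W
T_interface = T_inner + Q·ΣR(inner→interface) = -11 + 91×0.09965

T ≈ -1.93 °C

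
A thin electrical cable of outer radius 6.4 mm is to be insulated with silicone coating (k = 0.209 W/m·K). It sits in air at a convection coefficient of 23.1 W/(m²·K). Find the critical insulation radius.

For a cylinder r_cr = k/h = 0.209/23.1
r_cr = 9.05 mm; since the bare radius (6.4 mm) is below r_cr, adding a thin layer of insulation will *increase* heat loss.

r_cr ≈ 9.05 mm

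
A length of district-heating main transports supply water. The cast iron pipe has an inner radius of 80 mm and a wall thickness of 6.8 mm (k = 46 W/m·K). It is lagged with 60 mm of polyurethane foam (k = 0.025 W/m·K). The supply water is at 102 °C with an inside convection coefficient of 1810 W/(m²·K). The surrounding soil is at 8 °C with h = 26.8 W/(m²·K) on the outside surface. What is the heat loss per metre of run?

q′ ≈ 27.8 W/m

Treating each annulus and film as a series resistance:
R_inner film = 1/(h_i·2πr₁L) = 1/(1810×2π×0.08×1) = 0.001099 K/W
R_cast iron pipe wall = ln(86.8/80)/(2π×46×1) = 2.823×10^-4 K/W
R_polyurethane foam = ln(146.8/86.8)/(2π×0.025×1) = 3.345 K/W
R_outer film = 1/(h_o·2πr_oL) = 1/(26.8×2π×0.1468×1) = 0.04045 K/W
R_total = 3.387 K/W
Q = ΔT/R_total = 94/3.387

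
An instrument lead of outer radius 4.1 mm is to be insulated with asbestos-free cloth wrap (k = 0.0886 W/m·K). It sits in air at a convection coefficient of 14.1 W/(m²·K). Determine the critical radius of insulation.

For a cylinder r_cr = k/h = 0.0886/14.1
r_cr = 6.28 mm; since the bare radius (4.1 mm) is below r_cr, adding a thin layer of insulation will *increase* heat loss.

r_cr ≈ 6.28 mm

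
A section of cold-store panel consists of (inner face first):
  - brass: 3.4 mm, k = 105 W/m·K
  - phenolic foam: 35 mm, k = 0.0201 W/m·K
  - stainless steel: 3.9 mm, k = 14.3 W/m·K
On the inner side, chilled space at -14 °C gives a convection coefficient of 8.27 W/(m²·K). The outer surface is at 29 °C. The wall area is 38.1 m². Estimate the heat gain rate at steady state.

Q ≈ 880 W

Model the wall as resistances in series:
R_inner film = 1/(h_i·A) = 1/(8.27×38.1) = 0.003174 K/W
R_brass = L/(kA) = 0.0034/(105×38.1) = 8.499×10^-7 K/W
R_phenolic foam = L/(kA) = 0.035/(0.0201×38.1) = 0.0457 K/W
R_stainless steel = L/(kA) = 0.0039/(14.3×38.1) = 7.158×10^-6 K/W
R_total = 0.04888 K/W
Q = ΔT / R_total = 43 / 0.04888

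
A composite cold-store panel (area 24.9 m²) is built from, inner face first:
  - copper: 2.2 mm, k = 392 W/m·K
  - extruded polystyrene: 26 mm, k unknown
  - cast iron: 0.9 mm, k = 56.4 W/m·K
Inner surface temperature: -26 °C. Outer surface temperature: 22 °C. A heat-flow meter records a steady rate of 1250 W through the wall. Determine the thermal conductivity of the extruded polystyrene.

Model the wall as resistances in series:
R_copper = L/(kA) = 0.0022/(392×24.9) = 2.254×10^-7 K/W
R_cast iron = L/(kA) = 0.0009/(56.4×24.9) = 6.409×10^-7 K/W
Sum of known resistances R_other = 8.663×10^-7 K/W
Total R = ΔT/Q = 48/1250 = 0.0384 K/W
R_extruded polystyrene = R_total − R_other = 0.0384 K/W
k = L/(R·A) = 0.026/(0.0384×24.9)

k ≈ 0.0272 W/(m·K)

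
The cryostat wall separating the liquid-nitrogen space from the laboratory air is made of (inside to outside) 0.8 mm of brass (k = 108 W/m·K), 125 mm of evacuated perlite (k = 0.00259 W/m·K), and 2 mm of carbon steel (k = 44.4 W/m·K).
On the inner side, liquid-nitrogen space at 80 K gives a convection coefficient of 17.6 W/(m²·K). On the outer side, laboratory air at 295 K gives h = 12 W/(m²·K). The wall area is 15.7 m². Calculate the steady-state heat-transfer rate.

Q ≈ 69.7 W

Model the wall as resistances in series:
R_inner film = 1/(h_i·A) = 1/(17.6×15.7) = 0.003619 K/W
R_brass = L/(kA) = 0.0008/(108×15.7) = 4.718×10^-7 K/W
R_evacuated perlite = L/(kA) = 0.125/(0.00259×15.7) = 3.074 K/W
R_carbon steel = L/(kA) = 0.002/(44.4×15.7) = 2.869×10^-6 K/W
R_outer film = 1/(h_o·A) = 1/(12×15.7) = 0.005308 K/W
R_total = 3.083 K/W
Q = ΔT / R_total = 215 / 3.083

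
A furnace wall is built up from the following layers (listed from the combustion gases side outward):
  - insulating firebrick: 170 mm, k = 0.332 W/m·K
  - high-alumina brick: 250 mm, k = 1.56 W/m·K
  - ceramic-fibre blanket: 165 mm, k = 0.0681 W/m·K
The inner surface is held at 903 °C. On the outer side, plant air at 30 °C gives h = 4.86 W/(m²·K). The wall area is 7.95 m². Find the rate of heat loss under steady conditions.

Thermal resistances in series:
R_insulating firebrick = L/(kA) = 0.17/(0.332×7.95) = 0.06441 K/W
R_high-alumina brick = L/(kA) = 0.25/(1.56×7.95) = 0.02016 K/W
R_ceramic-fibre blanket = L/(kA) = 0.165/(0.0681×7.95) = 0.3048 K/W
R_outer film = 1/(h_o·A) = 1/(4.86×7.95) = 0.02588 K/W
R_total = 0.4152 K/W
Q = ΔT / R_total = 873 / 0.4152

Q ≈ 2100 W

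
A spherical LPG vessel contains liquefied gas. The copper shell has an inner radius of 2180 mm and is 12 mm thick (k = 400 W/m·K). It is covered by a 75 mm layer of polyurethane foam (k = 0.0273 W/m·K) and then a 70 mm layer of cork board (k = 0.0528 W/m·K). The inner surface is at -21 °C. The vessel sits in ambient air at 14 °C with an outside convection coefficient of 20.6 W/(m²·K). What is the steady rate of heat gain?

Spherical conduction: R = (1/r_in − 1/r_out)/(4πk) per layer; series-sum.
R_copper shell = (1/2.18 − 1/2.192)/(4π×400) = 4.996×10^-7 K/W
R_polyurethane foam = (1/2.192 − 1/2.267)/(4π×0.0273) = 0.04399 K/W
R_cork board = (1/2.267 − 1/2.337)/(4π×0.0528) = 0.01991 K/W
R_outer film = 1/(h·4πr_o²) = 1/(20.6×4π×2.337²) = 7.073×10^-4 K/W
R_total = 0.06462 K/W
Q = ΔT/R_total = 35/0.06462

Q ≈ 542 W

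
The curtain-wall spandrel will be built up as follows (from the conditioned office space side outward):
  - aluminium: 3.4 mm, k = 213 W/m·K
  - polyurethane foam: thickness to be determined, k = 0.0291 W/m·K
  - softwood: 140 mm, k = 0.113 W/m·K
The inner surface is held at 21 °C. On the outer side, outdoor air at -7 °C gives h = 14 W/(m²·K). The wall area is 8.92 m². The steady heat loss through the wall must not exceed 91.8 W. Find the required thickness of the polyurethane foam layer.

L ≈ 41 mm

Treating each layer as a thermal resistance in series:
R_aluminium = L/(kA) = 0.0034/(213×8.92) = 1.79×10^-6 K/W
R_softwood = L/(kA) = 0.14/(0.113×8.92) = 0.1389 K/W
R_outer film = 1/(h_o·A) = 1/(14×8.92) = 0.008008 K/W
Sum of the known resistances R_other = 0.1469 K/W
Required total resistance R_tot = ΔT/Q_allow = 28/91.8 = 0.305 K/W
R_polyurethane foam = R_tot − R_other = 0.1581 K/W
L = R·k·A = 0.1581×0.0291×8.92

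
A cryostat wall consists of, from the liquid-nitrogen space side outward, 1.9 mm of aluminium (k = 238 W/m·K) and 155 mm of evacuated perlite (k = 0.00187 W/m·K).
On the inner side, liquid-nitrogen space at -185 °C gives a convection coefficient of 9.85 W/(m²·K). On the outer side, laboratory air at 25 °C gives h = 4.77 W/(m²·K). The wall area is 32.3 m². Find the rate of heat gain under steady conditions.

Q ≈ 81.5 W

Thermal resistances in series:
R_inner film = 1/(h_i·A) = 1/(9.85×32.3) = 0.003143 K/W
R_aluminium = L/(kA) = 0.0019/(238×32.3) = 2.472×10^-7 K/W
R_evacuated perlite = L/(kA) = 0.155/(0.00187×32.3) = 2.566 K/W
R_outer film = 1/(h_o·A) = 1/(4.77×32.3) = 0.006491 K/W
R_total = 2.576 K/W
Q = ΔT / R_total = 210 / 2.576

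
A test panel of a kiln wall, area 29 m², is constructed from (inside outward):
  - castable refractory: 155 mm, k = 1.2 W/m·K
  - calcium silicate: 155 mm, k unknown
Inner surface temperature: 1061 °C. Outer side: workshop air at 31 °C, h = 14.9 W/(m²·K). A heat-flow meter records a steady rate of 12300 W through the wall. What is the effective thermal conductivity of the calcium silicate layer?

Thermal resistances in series:
R_castable refractory = L/(kA) = 0.155/(1.2×29) = 0.004454 K/W
R_outer film = 1/(h_o·A) = 1/(14.9×29) = 0.002314 K/W
Sum of known resistances R_other = 0.006768 K/W
Total R = ΔT/Q = 1030/12300 = 0.08374 K/W
R_calcium silicate = R_total − R_other = 0.07697 K/W
k = L/(R·A) = 0.155/(0.07697×29)

k ≈ 0.0694 W/(m·K)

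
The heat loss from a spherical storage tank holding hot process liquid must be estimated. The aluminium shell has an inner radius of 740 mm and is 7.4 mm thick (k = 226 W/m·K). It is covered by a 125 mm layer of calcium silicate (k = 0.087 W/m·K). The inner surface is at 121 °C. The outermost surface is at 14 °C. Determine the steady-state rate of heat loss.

Q ≈ 610 W

Spherical conduction: R = (1/r_in − 1/r_out)/(4πk) per layer; series-sum.
R_aluminium shell = (1/0.74 − 1/0.7474)/(4π×226) = 4.711×10^-6 K/W
R_calcium silicate = (1/0.7474 − 1/0.8724)/(4π×0.087) = 0.1754 K/W
R_total = 0.1754 K/W
Q = ΔT/R_total = 107/0.1754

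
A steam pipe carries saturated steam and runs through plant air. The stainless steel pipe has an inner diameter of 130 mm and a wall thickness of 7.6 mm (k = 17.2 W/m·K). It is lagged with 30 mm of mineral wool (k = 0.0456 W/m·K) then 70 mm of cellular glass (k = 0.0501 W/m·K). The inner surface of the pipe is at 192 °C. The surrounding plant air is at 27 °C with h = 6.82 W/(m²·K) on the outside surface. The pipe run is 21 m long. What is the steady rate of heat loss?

Q ≈ 1160 W

Per-layer cylindrical resistances, series-summed:
R_stainless steel pipe wall = ln(72.6/65)/(2π×17.2×21) = 4.872×10^-5 K/W
R_mineral wool = ln(102.6/72.6)/(2π×0.0456×21) = 0.05748 K/W
R_cellular glass = ln(172.6/102.6)/(2π×0.0501×21) = 0.07868 K/W
R_outer film = 1/(h_o·2πr_oL) = 1/(6.82×2π×0.1726×21) = 0.006438 K/W
R_total = 0.1427 K/W
Q = ΔT/R_total = 165/0.1427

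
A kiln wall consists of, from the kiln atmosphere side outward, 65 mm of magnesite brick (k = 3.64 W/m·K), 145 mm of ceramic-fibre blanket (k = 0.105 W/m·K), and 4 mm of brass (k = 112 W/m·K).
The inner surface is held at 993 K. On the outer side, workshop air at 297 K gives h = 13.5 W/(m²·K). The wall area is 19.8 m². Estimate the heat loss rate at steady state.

Q ≈ 9360 W

Series thermal resistances:
R_magnesite brick = L/(kA) = 0.065/(3.64×19.8) = 9.019×10^-4 K/W
R_ceramic-fibre blanket = L/(kA) = 0.145/(0.105×19.8) = 0.06975 K/W
R_brass = L/(kA) = 0.004/(112×19.8) = 1.804×10^-6 K/W
R_outer film = 1/(h_o·A) = 1/(13.5×19.8) = 0.003741 K/W
R_total = 0.07439 K/W
Q = ΔT / R_total = 696 / 0.07439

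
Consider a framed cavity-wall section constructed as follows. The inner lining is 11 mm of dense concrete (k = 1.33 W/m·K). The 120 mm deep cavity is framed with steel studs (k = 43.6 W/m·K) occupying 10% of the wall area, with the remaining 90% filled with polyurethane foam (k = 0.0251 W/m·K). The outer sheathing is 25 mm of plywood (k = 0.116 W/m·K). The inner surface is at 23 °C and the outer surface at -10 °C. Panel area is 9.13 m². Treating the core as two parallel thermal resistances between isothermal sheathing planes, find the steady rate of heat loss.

Q ≈ 1200 W

Sheathing layers in series; stud and cavity paths in parallel between them.
R_inner = 0.011/(1.33×9.13) = 9.059×10^-4 K/W
R_stud  = 0.12/(43.6×0.1×9.13) = 0.003015 K/W
R_cav   = 0.12/(0.0251×0.9×9.13) = 0.5818 K/W
1/R_core = 1/R_stud + 1/R_cav → R_core = 0.002999 K/W
R_outer = 0.025/(0.116×9.13) = 0.02361 K/W
R_total = 0.02751 K/W
Q = ΔT/R_total = 33/0.02751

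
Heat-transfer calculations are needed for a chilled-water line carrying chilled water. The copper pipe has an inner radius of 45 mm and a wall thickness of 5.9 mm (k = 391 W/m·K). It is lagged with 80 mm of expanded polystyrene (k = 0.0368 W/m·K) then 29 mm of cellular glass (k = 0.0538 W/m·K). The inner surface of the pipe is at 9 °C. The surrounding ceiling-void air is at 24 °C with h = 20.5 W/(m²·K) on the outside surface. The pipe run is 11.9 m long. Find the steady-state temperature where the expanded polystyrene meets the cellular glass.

T ≈ 22 °C

For a radial system each layer contributes R = ln(r_out/r_in)/(2πkL); films add R = 1/(hA).
R_copper pipe wall = ln(50.9/45)/(2π×391×11.9) = 4.214×10^-6 K/W
R_expanded polystyrene = ln(130.9/50.9)/(2π×0.0368×11.9) = 0.3433 K/W
R_cellular glass = ln(159.9/130.9)/(2π×0.0538×11.9) = 0.04975 K/W
R_outer film = 1/(h_o·2πr_oL) = 1/(20.5×2π×0.1599×11.9) = 0.00408 K/W
R_total = 0.3971 K/W
Q = ΔT/R_total = 15/0.3971
Q = 37.8 W
T_interface = T_inner + Q·ΣR(inner→interface) = 9 + 37.8×0.3433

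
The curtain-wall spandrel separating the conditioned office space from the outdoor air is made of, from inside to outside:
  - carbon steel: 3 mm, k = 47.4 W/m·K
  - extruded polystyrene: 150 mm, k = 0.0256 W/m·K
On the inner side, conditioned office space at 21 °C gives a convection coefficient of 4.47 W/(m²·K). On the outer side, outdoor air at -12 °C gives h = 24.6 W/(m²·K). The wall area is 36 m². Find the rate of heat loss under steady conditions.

Q ≈ 194 W

Model the wall as resistances in series:
R_inner film = 1/(h_i·A) = 1/(4.47×36) = 0.006214 K/W
R_carbon steel = L/(kA) = 0.003/(47.4×36) = 1.758×10^-6 K/W
R_extruded polystyrene = L/(kA) = 0.15/(0.0256×36) = 0.1628 K/W
R_outer film = 1/(h_o·A) = 1/(24.6×36) = 0.001129 K/W
R_total = 0.1701 K/W
Q = ΔT / R_total = 33 / 0.1701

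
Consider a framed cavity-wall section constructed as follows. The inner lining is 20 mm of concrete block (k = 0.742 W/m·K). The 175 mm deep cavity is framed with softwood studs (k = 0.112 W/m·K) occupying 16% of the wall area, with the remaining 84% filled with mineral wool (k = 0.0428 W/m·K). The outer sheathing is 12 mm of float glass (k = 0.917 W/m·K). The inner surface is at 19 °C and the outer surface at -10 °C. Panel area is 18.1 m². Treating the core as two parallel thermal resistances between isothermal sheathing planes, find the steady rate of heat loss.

Q ≈ 160 W

Sheathing layers in series; stud and cavity paths in parallel between them.
R_inner = 0.02/(0.742×18.1) = 0.001489 K/W
R_stud  = 0.175/(0.112×0.16×18.1) = 0.5395 K/W
R_cav   = 0.175/(0.0428×0.84×18.1) = 0.2689 K/W
1/R_core = 1/R_stud + 1/R_cav → R_core = 0.1795 K/W
R_outer = 0.012/(0.917×18.1) = 7.23×10^-4 K/W
R_total = 0.1817 K/W
Q = ΔT/R_total = 29/0.1817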